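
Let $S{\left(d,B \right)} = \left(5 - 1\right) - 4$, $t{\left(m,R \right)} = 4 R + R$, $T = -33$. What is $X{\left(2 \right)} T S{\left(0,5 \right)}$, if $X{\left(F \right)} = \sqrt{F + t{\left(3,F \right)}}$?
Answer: $0$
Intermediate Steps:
$t{\left(m,R \right)} = 5 R$
$S{\left(d,B \right)} = 0$ ($S{\left(d,B \right)} = 4 - 4 = 0$)
$X{\left(F \right)} = \sqrt{6} \sqrt{F}$ ($X{\left(F \right)} = \sqrt{F + 5 F} = \sqrt{6 F} = \sqrt{6} \sqrt{F}$)
$X{\left(2 \right)} T S{\left(0,5 \right)} = \sqrt{6} \sqrt{2} \left(-33\right) 0 = 2 \sqrt{3} \left(-33\right) 0 = - 66 \sqrt{3} \cdot 0 = 0$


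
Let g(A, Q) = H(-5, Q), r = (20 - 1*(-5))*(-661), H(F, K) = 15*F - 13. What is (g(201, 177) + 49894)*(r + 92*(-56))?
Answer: -1079644662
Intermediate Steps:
H(F, K) = -13 + 15*F
r = -16525 (r = (20 + 5)*(-661) = 25*(-661) = -16525)
g(A, Q) = -88 (g(A, Q) = -13 + 15*(-5) = -13 - 75 = -88)
(g(201, 177) + 49894)*(r + 92*(-56)) = (-88 + 49894)*(-16525 + 92*(-56)) = 49806*(-16525 - 5152) = 49806*(-21677) = -1079644662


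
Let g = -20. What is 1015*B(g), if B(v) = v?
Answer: -20300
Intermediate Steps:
1015*B(g) = 1015*(-20) = -20300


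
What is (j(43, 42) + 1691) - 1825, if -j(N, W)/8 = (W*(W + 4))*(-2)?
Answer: 30778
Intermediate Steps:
j(N, W) = 16*W*(4 + W) (j(N, W) = -8*W*(W + 4)*(-2) = -8*W*(4 + W)*(-2) = -(-16)*W*(4 + W) = 16*W*(4 + W))
(j(43, 42) + 1691) - 1825 = (16*42*(4 + 42) + 1691) - 1825 = (16*42*46 + 1691) - 1825 = (30912 + 1691) - 1825 = 32603 - 1825 = 30778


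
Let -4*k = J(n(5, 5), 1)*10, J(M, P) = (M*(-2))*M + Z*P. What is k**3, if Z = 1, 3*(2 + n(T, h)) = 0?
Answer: 42875/8 ≈ 5359.4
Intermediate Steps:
n(T, h) = -2 (n(T, h) = -2 + (1/3)*0 = -2 + 0 = -2)
J(M, P) = P - 2*M**2 (J(M, P) = (M*(-2))*M + 1*P = (-2*M)*M + P = -2*M**2 + P = P - 2*M**2)
k = 35/2 (k = -(1 - 2*(-2)**2)*10/4 = -(1 - 2*4)*10/4 = -(1 - 8)*10/4 = -(-7)*10/4 = -1/4*(-70) = 35/2 ≈ 17.500)
k**3 = (35/2)**3 = 42875/8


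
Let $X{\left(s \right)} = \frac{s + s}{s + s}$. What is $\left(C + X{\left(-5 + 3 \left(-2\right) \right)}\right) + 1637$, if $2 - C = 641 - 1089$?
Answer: $2088$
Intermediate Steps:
$C = 450$ ($C = 2 - \left(641 - 1089\right) = 2 - -448 = 2 + 448 = 450$)
$X{\left(s \right)} = 1$ ($X{\left(s \right)} = \frac{2 s}{2 s} = 2 s \frac{1}{2 s} = 1$)
$\left(C + X{\left(-5 + 3 \left(-2\right) \right)}\right) + 1637 = \left(450 + 1\right) + 1637 = 451 + 1637 = 2088$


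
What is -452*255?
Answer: -115260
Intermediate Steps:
-452*255 = -113*1020 = -115260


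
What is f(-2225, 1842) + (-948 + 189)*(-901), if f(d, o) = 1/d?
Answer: 1521586274/2225 ≈ 6.8386e+5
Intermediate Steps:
f(-2225, 1842) + (-948 + 189)*(-901) = 1/(-2225) + (-948 + 189)*(-901) = -1/2225 - 759*(-901) = -1/2225 + 683859 = 1521586274/2225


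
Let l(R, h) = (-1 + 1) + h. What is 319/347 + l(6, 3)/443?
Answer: 142358/153721 ≈ 0.92608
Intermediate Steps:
l(R, h) = h (l(R, h) = 0 + h = h)
319/347 + l(6, 3)/443 = 319/347 + 3/443 = 142358/153721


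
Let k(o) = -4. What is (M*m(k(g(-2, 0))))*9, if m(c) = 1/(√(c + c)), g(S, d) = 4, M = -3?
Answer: 27*I*√2/4 ≈ 9.5459*I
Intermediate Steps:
m(c) = √2/(2*√c) (m(c) = 1/(√(2*c)) = 1/(√2*√c) = √2/(2*√c))
(M*m(k(g(-2, 0))))*9 = -3*√2/(2*√(-4))*9 = -3*√2*(-I/2)/2*9 = -(-3)*I*√2/4*9 = (3*I*√2/4)*9 = 27*I*√2/4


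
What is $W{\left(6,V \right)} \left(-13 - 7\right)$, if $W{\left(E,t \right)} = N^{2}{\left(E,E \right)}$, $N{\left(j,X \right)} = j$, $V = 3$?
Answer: $-720$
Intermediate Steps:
$W{\left(E,t \right)} = E^{2}$
$W{\left(6,V \right)} \left(-13 - 7\right) = 6^{2} \left(-13 - 7\right) = 36 \left(-20\right) = -720$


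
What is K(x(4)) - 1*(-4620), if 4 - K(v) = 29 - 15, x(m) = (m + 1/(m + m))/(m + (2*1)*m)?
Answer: 4610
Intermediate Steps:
x(m) = (m + 1/(2*m))/(3*m) (x(m) = (m + 1/(2*m))/(m + 2*m) = (m + 1/(2*m))/((3*m)) = (m + 1/(2*m))*(1/(3*m)) = (m + 1/(2*m))/(3*m))
K(v) = -10 (K(v) = 4 - (29 - 15) = 4 - 1*14 = 4 - 14 = -10)
K(x(4)) - 1*(-4620) = -10 - 1*(-4620) = -10 + 4620 = 4610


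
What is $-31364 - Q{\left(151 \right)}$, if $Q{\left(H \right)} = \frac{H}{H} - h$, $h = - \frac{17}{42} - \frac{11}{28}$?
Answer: $- \frac{2634727}{84} \approx -31366.0$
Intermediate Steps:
$h = - \frac{67}{84}$ ($h = \left(-17\right) \frac{1}{42} - \frac{11}{28} = - \frac{17}{42} - \frac{11}{28} = - \frac{67}{84} \approx -0.79762$)
$Q{\left(H \right)} = \frac{151}{84}$ ($Q{\left(H \right)} = \frac{H}{H} - - \frac{67}{84} = 1 + \frac{67}{84} = \frac{151}{84}$)
$-31364 - Q{\left(151 \right)} = -31364 - \frac{151}{84} = - \frac{2634727}{84}$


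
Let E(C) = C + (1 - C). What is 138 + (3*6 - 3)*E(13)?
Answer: 153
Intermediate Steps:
E(C) = 1
138 + (3*6 - 3)*E(13) = 138 + (3*6 - 3)*1 = 138 + (18 - 3)*1 = 138 + 15*1 = 138 + 15 = 153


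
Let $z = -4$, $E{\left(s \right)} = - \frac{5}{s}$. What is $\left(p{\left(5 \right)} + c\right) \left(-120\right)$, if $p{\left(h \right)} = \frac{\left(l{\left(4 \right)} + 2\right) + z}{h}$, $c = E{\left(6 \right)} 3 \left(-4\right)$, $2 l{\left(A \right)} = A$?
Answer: $-1200$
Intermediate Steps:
$l{\left(A \right)} = \frac{A}{2}$
$c = 10$ ($c = - \frac{5}{6} \cdot 3 \left(-4\right) = \left(-5\right) \frac{1}{6} \cdot 3 \left(-4\right) = \left(- \frac{5}{6}\right) 3 \left(-4\right) = \left(- \frac{5}{2}\right) \left(-4\right) = 10$)
$p{\left(h \right)} = 0$ ($p{\left(h \right)} = \frac{\left(\frac{1}{2} \cdot 4 + 2\right) - 4}{h} = \frac{\left(2 + 2\right) - 4}{h} = \frac{4 - 4}{h} = \frac{0}{h} = 0$)
$\left(p{\left(5 \right)} + c\right) \left(-120\right) = \left(0 + 10\right) \left(-120\right) = 10 \left(-120\right) = -1200$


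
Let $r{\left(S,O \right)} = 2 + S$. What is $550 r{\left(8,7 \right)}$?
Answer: $5500$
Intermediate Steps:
$550 r{\left(8,7 \right)} = 550 \left(2 + 8\right) = 550 \cdot 10 = 5500$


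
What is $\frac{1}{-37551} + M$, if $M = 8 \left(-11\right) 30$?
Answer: $- \frac{99134641}{37551} \approx -2640.0$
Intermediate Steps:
$M = -2640$ ($M = \left(-88\right) 30 = -2640$)
$\frac{1}{-37551} + M = \frac{1}{-37551} - 2640 = - \frac{1}{37551} - 2640 = - \frac{99134641}{37551}$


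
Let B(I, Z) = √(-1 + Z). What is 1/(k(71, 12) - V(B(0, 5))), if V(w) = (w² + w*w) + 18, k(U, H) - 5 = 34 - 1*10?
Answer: ⅓ ≈ 0.33333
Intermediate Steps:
k(U, H) = 29 (k(U, H) = 5 + (34 - 1*10) = 5 + (34 - 10) = 5 + 24 = 29)
V(w) = 18 + 2*w² (V(w) = (w² + w²) + 18 = 2*w² + 18 = 18 + 2*w²)
1/(k(71, 12) - V(B(0, 5))) = 1/(29 - (18 + 2*(√(-1 + 5))²)) = 1/(29 - (18 + 2*(√4)²)) = 1/(29 - (18 + 2*2²)) = 1/(29 - (18 + 2*4)) = 1/(29 - (18 + 8)) = 1/(29 - 1*26) = 1/(29 - 26) = 1/3 = ⅓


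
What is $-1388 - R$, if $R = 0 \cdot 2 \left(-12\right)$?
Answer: $-1388$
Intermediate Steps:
$R = 0$ ($R = 0 \left(-12\right) = 0$)
$-1388 - R = -1388 - 0 = -1388 + 0 = -1388$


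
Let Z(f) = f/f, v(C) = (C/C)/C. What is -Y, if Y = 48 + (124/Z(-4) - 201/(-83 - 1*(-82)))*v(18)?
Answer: -1189/18 ≈ -66.056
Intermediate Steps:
v(C) = 1/C
Z(f) = 1
Y = 1189/18 (Y = 48 + (124/1 - 201/(-83 - 1*(-82)))/18 = 48 + (124*1 - 201/(-83 + 82))*(1/18) = 48 + (124 - 201/(-1))*(1/18) = 48 + (124 - 201*(-1))*(1/18) = 48 + (124 + 201)*(1/18) = 48 + 325*(1/18) = 48 + 325/18 = 1189/18 ≈ 66.056)
-Y = -1*1189/18 = -1189/18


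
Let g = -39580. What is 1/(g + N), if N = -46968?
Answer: -1/86548 ≈ -1.1554e-5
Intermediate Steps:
1/(g + N) = 1/(-39580 - 46968) = 1/(-86548) = -1/86548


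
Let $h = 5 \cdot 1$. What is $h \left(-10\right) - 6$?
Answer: $-56$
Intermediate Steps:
$h = 5$
$h \left(-10\right) - 6 = 5 \left(-10\right) - 6 = -50 - 6 = -56$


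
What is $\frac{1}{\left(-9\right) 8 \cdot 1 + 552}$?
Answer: $\frac{1}{480} \approx 0.0020833$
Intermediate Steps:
$\frac{1}{\left(-9\right) 8 \cdot 1 + 552} = \frac{1}{\left(-72\right) 1 + 552} = \frac{1}{-72 + 552} = \frac{1}{480}$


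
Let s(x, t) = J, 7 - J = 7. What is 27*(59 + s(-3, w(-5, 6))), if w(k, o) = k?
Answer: 1593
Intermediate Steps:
J = 0 (J = 7 - 1*7 = 7 - 7 = 0)
s(x, t) = 0
27*(59 + s(-3, w(-5, 6))) = 27*(59 + 0) = 27*59 = 1593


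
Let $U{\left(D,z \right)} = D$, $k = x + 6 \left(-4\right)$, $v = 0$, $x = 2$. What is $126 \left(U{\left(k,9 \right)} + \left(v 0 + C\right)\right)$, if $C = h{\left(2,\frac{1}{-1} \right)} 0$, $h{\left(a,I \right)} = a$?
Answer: $-2772$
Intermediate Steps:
$C = 0$ ($C = 2 \cdot 0 = 0$)
$k = -22$ ($k = 2 + 6 \left(-4\right) = 2 - 24 = -22$)
$126 \left(U{\left(k,9 \right)} + \left(v 0 + C\right)\right) = 126 \left(-22 + \left(0 \cdot 0 + 0\right)\right) = 126 \left(-22 + \left(0 + 0\right)\right) = 126 \left(-22 + 0\right) = 126 \left(-22\right) = -2772$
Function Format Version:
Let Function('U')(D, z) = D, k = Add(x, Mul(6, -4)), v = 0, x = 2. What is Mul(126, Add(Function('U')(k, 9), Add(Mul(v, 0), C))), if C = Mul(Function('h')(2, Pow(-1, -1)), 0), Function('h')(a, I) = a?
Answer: -2772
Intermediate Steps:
C = 0 (C = Mul(2, 0) = 0)
k = -22 (k = Add(2, Mul(6, -4)) = Add(2, -24) = -22)
Mul(126, Add(Function('U')(k, 9), Add(Mul(v, 0), C))) = Mul(126, Add(-22, Add(Mul(0, 0), 0))) = Mul(126, Add(-22, Add(0, 0))) = Mul(126, Add(-22, 0)) = Mul(126, -22) = -2772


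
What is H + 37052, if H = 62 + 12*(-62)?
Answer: 36370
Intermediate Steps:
H = -682 (H = 62 - 744 = -682)
H + 37052 = -682 + 37052 = 36370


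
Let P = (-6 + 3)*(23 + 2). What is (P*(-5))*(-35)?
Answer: -13125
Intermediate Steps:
P = -75 (P = -3*25 = -75)
(P*(-5))*(-35) = -75*(-5)*(-35) = 375*(-35) = -13125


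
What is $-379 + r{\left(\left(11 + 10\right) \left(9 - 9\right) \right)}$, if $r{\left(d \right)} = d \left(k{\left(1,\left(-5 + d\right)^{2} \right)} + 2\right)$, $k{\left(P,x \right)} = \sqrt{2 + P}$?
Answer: $-379$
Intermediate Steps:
$r{\left(d \right)} = d \left(2 + \sqrt{3}\right)$ ($r{\left(d \right)} = d \left(\sqrt{2 + 1} + 2\right) = d \left(\sqrt{3} + 2\right) = d \left(2 + \sqrt{3}\right)$)
$-379 + r{\left(\left(11 + 10\right) \left(9 - 9\right) \right)} = -379 + \left(11 + 10\right) \left(9 - 9\right) \left(2 + \sqrt{3}\right) = -379 + 21 \cdot 0 \left(2 + \sqrt{3}\right) = -379 + 0 \left(2 + \sqrt{3}\right) = -379 + 0 = -379$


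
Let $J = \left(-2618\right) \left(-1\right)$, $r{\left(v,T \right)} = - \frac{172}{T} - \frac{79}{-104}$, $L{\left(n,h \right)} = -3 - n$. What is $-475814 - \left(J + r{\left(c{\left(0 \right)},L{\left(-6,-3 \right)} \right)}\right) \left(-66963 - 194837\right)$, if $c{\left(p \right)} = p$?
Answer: $\frac{26134117879}{39} \approx 6.7011 \cdot 10^{8}$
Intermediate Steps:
$r{\left(v,T \right)} = \frac{79}{104} - \frac{172}{T}$ ($r{\left(v,T \right)} = - \frac{172}{T} - - \frac{79}{104} = - \frac{172}{T} + \frac{79}{104} = \frac{79}{104} - \frac{172}{T}$)
$J = 2618$
$-475814 - \left(J + r{\left(c{\left(0 \right)},L{\left(-6,-3 \right)} \right)}\right) \left(-66963 - 194837\right) = -475814 - \left(2618 + \left(\frac{79}{104} - \frac{172}{-3 - -6}\right)\right) \left(-66963 - 194837\right) = -475814 - \left(2618 + \left(\frac{79}{104} - \frac{172}{-3 + 6}\right)\right) \left(-261800\right) = -475814 - \left(2618 + \left(\frac{79}{104} - \frac{172}{3}\right)\right) \left(-261800\right) = -475814 - \left(2618 - \frac{17651}{312}\right) \left(-261800\right) = -475814 - \frac{799165}{312} \left(-261800\right) = -475814 - - \frac{26152674625}{39} = -475814 + \frac{26152674625}{39} = \frac{26134117879}{39}$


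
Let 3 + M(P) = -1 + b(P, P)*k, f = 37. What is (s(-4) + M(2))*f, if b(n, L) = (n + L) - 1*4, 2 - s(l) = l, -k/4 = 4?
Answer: 74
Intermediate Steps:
k = -16 (k = -4*4 = -16)
s(l) = 2 - l
b(n, L) = -4 + L + n (b(n, L) = (L + n) - 4 = -4 + L + n)
M(P) = 60 - 32*P (M(P) = -3 + (-1 + (-4 + P + P)*(-16)) = -3 + (-1 + (-4 + 2*P)*(-16)) = -3 + (-1 + (64 - 32*P)) = -3 + (63 - 32*P) = 60 - 32*P)
(s(-4) + M(2))*f = ((2 - 1*(-4)) + (60 - 32*2))*37 = ((2 + 4) + (60 - 64))*37 = (6 - 4)*37 = 2*37 = 74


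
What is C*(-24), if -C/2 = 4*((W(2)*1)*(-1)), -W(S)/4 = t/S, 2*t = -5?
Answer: -960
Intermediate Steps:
t = -5/2 (t = (½)*(-5) = -5/2 ≈ -2.5000)
W(S) = 10/S (W(S) = -(-10)/S = 10/S)
C = 40 (C = -8*((10/2)*1)*(-1) = -8*((10*(½))*1)*(-1) = -8*(5*1)*(-1) = -8*5*(-1) = -8*(-5) = -2*(-20) = 40)
C*(-24) = 40*(-24) = -960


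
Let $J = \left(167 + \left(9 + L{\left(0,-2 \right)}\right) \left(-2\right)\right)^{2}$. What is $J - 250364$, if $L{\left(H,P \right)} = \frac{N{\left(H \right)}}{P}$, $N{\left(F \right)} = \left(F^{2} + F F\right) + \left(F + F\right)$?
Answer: $-228163$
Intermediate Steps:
$N{\left(F \right)} = 2 F + 2 F^{2}$ ($N{\left(F \right)} = \left(F^{2} + F^{2}\right) + 2 F = 2 F^{2} + 2 F = 2 F + 2 F^{2}$)
$L{\left(H,P \right)} = \frac{2 H \left(1 + H\right)}{P}$
$J = 22201$ ($J = \left(167 + \left(9 + 2 \cdot 0 \frac{1}{-2} \left(1 + 0\right)\right) \left(-2\right)\right)^{2} = \left(167 + \left(9 + 2 \cdot 0 \left(- \frac{1}{2}\right) 1\right) \left(-2\right)\right)^{2} = \left(167 + \left(9 + 0\right) \left(-2\right)\right)^{2} = \left(167 + 9 \left(-2\right)\right)^{2} = \left(167 - 18\right)^{2} = 149^{2} = 22201$)
$J - 250364 = 22201 - 250364 = -228163$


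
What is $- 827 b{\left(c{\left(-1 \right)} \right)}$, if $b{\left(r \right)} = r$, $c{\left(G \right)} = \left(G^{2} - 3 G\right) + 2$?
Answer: $-4962$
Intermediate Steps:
$c{\left(G \right)} = 2 + G^{2} - 3 G$
$- 827 b{\left(c{\left(-1 \right)} \right)} = - 827 \left(2 + \left(-1\right)^{2} - -3\right) = - 827 \left(2 + 1 + 3\right) = \left(-827\right) 6 = -4962$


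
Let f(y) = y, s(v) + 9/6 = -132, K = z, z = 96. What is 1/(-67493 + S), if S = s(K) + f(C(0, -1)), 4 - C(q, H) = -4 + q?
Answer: -2/135237 ≈ -1.4789e-5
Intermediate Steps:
K = 96
C(q, H) = 8 - q (C(q, H) = 4 - (-4 + q) = 4 + (4 - q) = 8 - q)
s(v) = -267/2 (s(v) = -3/2 - 132 = -267/2)
S = -251/2 (S = -267/2 + (8 - 1*0) = -267/2 + (8 + 0) = -267/2 + 8 = -251/2 ≈ -125.50)
1/(-67493 + S) = 1/(-67493 - 251/2) = 1/(-135237/2) = -2/135237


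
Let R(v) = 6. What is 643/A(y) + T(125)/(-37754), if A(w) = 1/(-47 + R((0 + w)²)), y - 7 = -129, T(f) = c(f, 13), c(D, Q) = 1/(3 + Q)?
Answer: -15924939233/604064 ≈ -26363.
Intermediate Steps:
T(f) = 1/16 (T(f) = 1/(3 + 13) = 1/16)
y = -122 (y = 7 - 129 = -122)
A(w) = -1/41 (A(w) = 1/(-47 + 6) = 1/(-41) = -1/41)
643/A(y) + T(125)/(-37754) = 643/(-1/41) + (1/16)/(-37754) = 643*(-41) + (1/16)*(-1/37754) = -26363 - 1/604064 = -15924939233/604064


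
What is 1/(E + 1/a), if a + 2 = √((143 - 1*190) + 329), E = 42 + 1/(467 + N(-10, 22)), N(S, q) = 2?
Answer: 2568834940/107914802441 - 219961*√282/107914802441 ≈ 0.023770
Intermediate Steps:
E = 19699/469 (E = 42 + 1/(467 + 2) = 42 + 1/469 = 19699/469 ≈ 42.002)
a = -2 + √282 (a = -2 + √((143 - 1*190) + 329) = -2 + √((143 - 190) + 329) = -2 + √(-47 + 329) = -2 + √282 ≈ 14.793)
1/(E + 1/a) = 1/(19699/469 + 1/(-2 + √282))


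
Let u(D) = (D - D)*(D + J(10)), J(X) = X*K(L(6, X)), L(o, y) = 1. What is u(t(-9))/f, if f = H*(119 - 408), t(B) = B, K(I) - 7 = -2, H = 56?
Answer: 0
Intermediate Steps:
K(I) = 5 (K(I) = 7 - 2 = 5)
f = -16184 (f = 56*(119 - 408) = 56*(-289) = -16184)
J(X) = 5*X (J(X) = X*5 = 5*X)
u(D) = 0 (u(D) = (D - D)*(D + 5*10) = 0*(D + 50) = 0*(50 + D) = 0)
u(t(-9))/f = 0/(-16184) = 0*(-1/16184) = 0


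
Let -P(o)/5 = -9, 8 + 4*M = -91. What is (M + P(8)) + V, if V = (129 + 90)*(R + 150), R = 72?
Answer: 194553/4 ≈ 48638.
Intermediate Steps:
M = -99/4 (M = -2 + (¼)*(-91) = -2 - 91/4 = -99/4 ≈ -24.750)
P(o) = 45 (P(o) = -5*(-9) = 45)
V = 48618 (V = (129 + 90)*(72 + 150) = 219*222 = 48618)
(M + P(8)) + V = (-99/4 + 45) + 48618 = 81/4 + 48618 = 194553/4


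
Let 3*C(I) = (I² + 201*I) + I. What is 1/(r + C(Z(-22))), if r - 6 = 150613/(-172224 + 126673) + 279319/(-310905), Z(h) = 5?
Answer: 14162033655/4911324218371 ≈ 0.0028835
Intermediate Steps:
C(I) = I²/3 + 202*I/3 (C(I) = ((I² + 201*I) + I)/3 = (I² + 202*I)/3 = I²/3 + 202*I/3)
r = 25422607396/14162033655 (r = 6 + (150613/(-172224 + 126673) + 279319/(-310905)) = 6 + (150613/(-45551) + 279319*(-1/310905)) = 6 + (150613*(-1/45551) - 279319/310905) = 6 + (-150613/45551 - 279319/310905) = 6 - 59549594534/14162033655 = 25422607396/14162033655 ≈ 1.7951)
1/(r + C(Z(-22))) = 1/(25422607396/14162033655 + (⅓)*5*(202 + 5)) = 1/(25422607396/14162033655 + (⅓)*5*207) = 1/(25422607396/14162033655 + 345) = 1/(4911324218371/14162033655) = 14162033655/4911324218371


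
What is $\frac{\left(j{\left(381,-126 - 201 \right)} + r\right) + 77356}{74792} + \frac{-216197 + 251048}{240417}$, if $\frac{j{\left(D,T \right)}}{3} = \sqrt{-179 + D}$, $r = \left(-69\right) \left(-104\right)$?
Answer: $\frac{1910792153}{1498439022} + \frac{3 \sqrt{202}}{74792} \approx 1.2758$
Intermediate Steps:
$r = 7176$
$j{\left(D,T \right)} = 3 \sqrt{-179 + D}$
$\frac{\left(j{\left(381,-126 - 201 \right)} + r\right) + 77356}{74792} + \frac{-216197 + 251048}{240417} = \frac{\left(3 \sqrt{-179 + 381} + 7176\right) + 77356}{74792} + \frac{-216197 + 251048}{240417} = \left(\left(3 \sqrt{202} + 7176\right) + 77356\right) \frac{1}{74792} + 34851 \cdot \frac{1}{240417} = \left(\left(7176 + 3 \sqrt{202}\right) + 77356\right) \frac{1}{74792} + \frac{11617}{80139} = \left(84532 + 3 \sqrt{202}\right) \frac{1}{74792} + \frac{11617}{80139} = \left(\frac{21133}{18698} + \frac{3 \sqrt{202}}{74792}\right) + \frac{11617}{80139} = \frac{1910792153}{1498439022} + \frac{3 \sqrt{202}}{74792}$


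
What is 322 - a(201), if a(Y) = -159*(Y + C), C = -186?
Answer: 2707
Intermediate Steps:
a(Y) = 29574 - 159*Y (a(Y) = -159*(Y - 186) = -159*(-186 + Y) = 29574 - 159*Y)
322 - a(201) = 322 - (29574 - 159*201) = 322 - (29574 - 31959) = 322 - 1*(-2385) = 322 + 2385 = 2707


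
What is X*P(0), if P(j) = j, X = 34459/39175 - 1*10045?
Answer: 0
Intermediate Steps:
X = -393478416/39175 (X = 34459*(1/39175) - 10045 = 34459/39175 - 10045 = -393478416/39175 ≈ -10044.)
X*P(0) = -393478416/39175*0 = 0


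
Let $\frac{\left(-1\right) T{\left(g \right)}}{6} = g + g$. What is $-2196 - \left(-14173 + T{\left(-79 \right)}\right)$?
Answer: $11029$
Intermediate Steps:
$T{\left(g \right)} = - 12 g$ ($T{\left(g \right)} = - 6 \left(g + g\right) = - 6 \cdot 2 g = - 12 g$)
$-2196 - \left(-14173 + T{\left(-79 \right)}\right) = -2196 - \left(-14173 - -948\right) = -2196 - \left(-14173 + 948\right) = -2196 - -13225 = -2196 + 13225 = 11029$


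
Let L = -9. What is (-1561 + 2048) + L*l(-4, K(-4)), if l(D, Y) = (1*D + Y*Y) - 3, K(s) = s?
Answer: 406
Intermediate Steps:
l(D, Y) = -3 + D + Y² (l(D, Y) = (D + Y²) - 3 = -3 + D + Y²)
(-1561 + 2048) + L*l(-4, K(-4)) = (-1561 + 2048) - 9*(-3 - 4 + (-4)²) = 487 - 9*(-3 - 4 + 16) = 487 - 9*9 = 487 - 81 = 406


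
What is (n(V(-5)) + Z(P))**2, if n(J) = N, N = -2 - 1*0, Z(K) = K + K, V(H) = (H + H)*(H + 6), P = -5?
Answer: 144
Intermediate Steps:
V(H) = 2*H*(6 + H) (V(H) = (2*H)*(6 + H) = 2*H*(6 + H))
Z(K) = 2*K
N = -2 (N = -2 + 0 = -2)
n(J) = -2
(n(V(-5)) + Z(P))**2 = (-2 + 2*(-5))**2 = (-2 - 10)**2 = (-12)**2 = 144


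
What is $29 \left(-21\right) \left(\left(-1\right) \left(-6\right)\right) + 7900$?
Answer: $4246$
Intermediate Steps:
$29 \left(-21\right) \left(\left(-1\right) \left(-6\right)\right) + 7900 = \left(-609\right) 6 + 7900 = -3654 + 7900 = 4246$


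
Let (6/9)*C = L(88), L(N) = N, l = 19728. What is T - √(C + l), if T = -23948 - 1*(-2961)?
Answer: -20987 - 2*√4965 ≈ -21128.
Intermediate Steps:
C = 132 (C = (3/2)*88 = 132)
T = -20987 (T = -23948 + 2961 = -20987)
T - √(C + l) = -20987 - √(132 + 19728) = -20987 - √19860 = -20987 - 2*√4965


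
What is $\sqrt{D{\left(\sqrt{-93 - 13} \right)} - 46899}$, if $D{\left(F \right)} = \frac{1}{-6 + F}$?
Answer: $\sqrt{\frac{281395 - 46899 i \sqrt{106}}{-6 + i \sqrt{106}}} \approx 0.0002 - 216.56 i$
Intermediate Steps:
$\sqrt{D{\left(\sqrt{-93 - 13} \right)} - 46899} = \sqrt{\frac{1}{-6 + \sqrt{-93 - 13}} - 46899} = \sqrt{\frac{1}{-6 + \sqrt{-106}} - 46899} = \sqrt{\frac{1}{-6 + i \sqrt{106}} - 46899} = \sqrt{-46899 + \frac{1}{-6 + i \sqrt{106}}}$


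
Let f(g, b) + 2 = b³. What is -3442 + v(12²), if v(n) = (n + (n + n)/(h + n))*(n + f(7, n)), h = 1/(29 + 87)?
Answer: 560222216486/1285 ≈ 4.3597e+8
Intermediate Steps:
h = 1/116 ≈ 0.0086207
f(g, b) = -2 + b³
v(n) = (n + 2*n/(1/116 + n))*(-2 + n + n³) (v(n) = (n + (n + n)/(1/116 + n))*(n + (-2 + n³)) = (n + (2*n)/(1/116 + n))*(-2 + n + n³) = (n + 2*n/(1/116 + n))*(-2 + n + n³))
-3442 + v(12²) = -3442 + 12²*(-466 + 12² + 116*(12²)² + 116*(12²)⁴ + 233*(12²)³)/(1 + 116*12²) = -3442 + 144*(-466 + 144 + 116*144² + 116*144⁴ + 233*144³)/(1 + 116*144) = -3442 + 144*(-466 + 144 + 116*20736 + 116*429981696 + 233*2985984)/(1 + 16704) = -3442 + 144*(-466 + 144 + 2405376 + 49877876736 + 695734272)/16705 = -3442 + 144*(1/16705)*50576016062 = -3442 + 560226639456/1285 = 560222216486/1285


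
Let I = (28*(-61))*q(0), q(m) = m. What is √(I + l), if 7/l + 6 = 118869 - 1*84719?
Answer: √14938/8536 ≈ 0.014318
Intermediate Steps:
l = 7/34144 (l = 7/(-6 + (118869 - 1*84719)) = 7/(-6 + (118869 - 84719)) = 7/(-6 + 34150) = 7/34144 ≈ 0.00020501)
I = 0 (I = (28*(-61))*0 = -1708*0 = 0)
√(I + l) = √(0 + 7/34144) = √(7/34144) = √14938/8536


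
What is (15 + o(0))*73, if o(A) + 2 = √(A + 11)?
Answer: 949 + 73*√11 ≈ 1191.1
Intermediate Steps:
o(A) = -2 + √(11 + A) (o(A) = -2 + √(A + 11) = -2 + √(11 + A))
(15 + o(0))*73 = (15 + (-2 + √(11 + 0)))*73 = (15 + (-2 + √11))*73 = (13 + √11)*73 = 949 + 73*√11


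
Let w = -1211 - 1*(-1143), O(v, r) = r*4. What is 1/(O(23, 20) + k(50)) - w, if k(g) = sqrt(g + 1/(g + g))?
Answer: 43187932/634999 - 10*sqrt(5001)/634999 ≈ 68.011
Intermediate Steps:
O(v, r) = 4*r
k(g) = sqrt(g + 1/(2*g))
w = -68 (w = -1211 + 1143 = -68)
1/(O(23, 20) + k(50)) - w = 1/(4*20 + sqrt(2/50 + 4*50)/2) - 1*(-68) = 1/(80 + sqrt(2*(1/50) + 200)/2) + 68 = 1/(80 + sqrt(1/25 + 200)/2) + 68 = 1/(80 + sqrt(5001/25)/2) + 68 = 1/(80 + (sqrt(5001)/5)/2) + 68 = 1/(80 + sqrt(5001)/10) + 68 = 68 + 1/(80 + sqrt(5001)/10)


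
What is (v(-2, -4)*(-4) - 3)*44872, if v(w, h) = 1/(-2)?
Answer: -44872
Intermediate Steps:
v(w, h) = -½
(v(-2, -4)*(-4) - 3)*44872 = (-½*(-4) - 3)*44872 = (2 - 3)*44872 = -1*44872 = -44872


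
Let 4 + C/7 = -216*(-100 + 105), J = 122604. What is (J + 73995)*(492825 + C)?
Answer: 95397108963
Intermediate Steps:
C = -7588 (C = -28 + 7*(-216*(-100 + 105)) = -28 + 7*(-216*5) = -28 + 7*(-1080) = -28 - 7560 = -7588)
(J + 73995)*(492825 + C) = (122604 + 73995)*(492825 - 7588) = 196599*485237 = 95397108963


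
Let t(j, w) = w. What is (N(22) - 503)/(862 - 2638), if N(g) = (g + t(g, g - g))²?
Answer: 19/1776 ≈ 0.010698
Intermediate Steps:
N(g) = g² (N(g) = (g + (g - g))² = (g + 0)² = g²)
(N(22) - 503)/(862 - 2638) = (22² - 503)/(862 - 2638) = (484 - 503)/(-1776) = -19*(-1/1776) = 19/1776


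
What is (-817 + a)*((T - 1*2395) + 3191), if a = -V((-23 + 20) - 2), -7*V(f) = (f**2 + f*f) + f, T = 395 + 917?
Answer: -11960792/7 ≈ -1.7087e+6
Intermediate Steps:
T = 1312
V(f) = -2*f**2/7 - f/7 (V(f) = -((f**2 + f*f) + f)/7 = -((f**2 + f**2) + f)/7 = -(2*f**2 + f)/7 = -(f + 2*f**2)/7 = -2*f**2/7 - f/7)
a = 45/7 (a = -(-1)*((-23 + 20) - 2)*(1 + 2*((-23 + 20) - 2))/7 = -(-1)*(-3 - 2)*(1 + 2*(-3 - 2))/7 = -(-1)*(-5)*(1 + 2*(-5))/7 = -(-1)*(-5)*(1 - 10)/7 = -(-1)*(-5)*(-9)/7 = -1*(-45/7) = 45/7 ≈ 6.4286)
(-817 + a)*((T - 1*2395) + 3191) = (-817 + 45/7)*((1312 - 1*2395) + 3191) = -5674*((1312 - 2395) + 3191)/7 = -5674*(-1083 + 3191)/7 = -5674/7*2108 = -11960792/7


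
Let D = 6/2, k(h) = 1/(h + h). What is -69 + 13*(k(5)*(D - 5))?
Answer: -358/5 ≈ -71.600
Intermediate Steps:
k(h) = 1/(2*h)
D = 3 (D = 6*(1/2) = 3)
-69 + 13*(k(5)*(D - 5)) = -69 + 13*(((1/2)/5)*(3 - 5)) = -69 + 13*(((1/2)*(1/5))*(-2)) = -69 + 13*((1/10)*(-2)) = -69 + 13*(-1/5) = -69 - 13/5 = -358/5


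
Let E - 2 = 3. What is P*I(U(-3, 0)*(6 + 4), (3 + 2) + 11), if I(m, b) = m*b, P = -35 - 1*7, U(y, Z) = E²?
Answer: -168000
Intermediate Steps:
E = 5 (E = 2 + 3 = 5)
U(y, Z) = 25 (U(y, Z) = 5² = 25)
P = -42 (P = -35 - 7 = -42)
I(m, b) = b*m
P*I(U(-3, 0)*(6 + 4), (3 + 2) + 11) = -42*((3 + 2) + 11)*25*(6 + 4) = -42*(5 + 11)*25*10 = -672*250 = -42*4000 = -168000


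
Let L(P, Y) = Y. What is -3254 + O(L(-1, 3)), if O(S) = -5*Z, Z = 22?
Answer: -3364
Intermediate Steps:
O(S) = -110 (O(S) = -5*22 = -110)
-3254 + O(L(-1, 3)) = -3254 - 110 = -3364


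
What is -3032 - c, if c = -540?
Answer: -2492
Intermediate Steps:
-3032 - c = -3032 - 1*(-540) = -3032 + 540 = -2492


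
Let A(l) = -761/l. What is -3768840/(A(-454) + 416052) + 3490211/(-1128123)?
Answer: -2589538912899139/213089313501387 ≈ -12.152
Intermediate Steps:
-3768840/(A(-454) + 416052) + 3490211/(-1128123) = -3768840/(-761/(-454) + 416052) + 3490211/(-1128123) = -3768840/(-761*(-1/454) + 416052) + 3490211*(-1/1128123) = -3768840/(761/454 + 416052) - 3490211/1128123 = -3768840/188888369/454 - 3490211/1128123 = -3768840*454/188888369 - 3490211/1128123 = -1711053360/188888369 - 3490211/1128123 = -2589538912899139/213089313501387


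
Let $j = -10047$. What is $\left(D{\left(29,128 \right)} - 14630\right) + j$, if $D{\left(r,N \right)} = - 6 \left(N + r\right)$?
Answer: $-25619$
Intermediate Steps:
$D{\left(r,N \right)} = - 6 N - 6 r$
$\left(D{\left(29,128 \right)} - 14630\right) + j = \left(\left(\left(-6\right) 128 - 174\right) - 14630\right) - 10047 = \left(\left(-768 - 174\right) - 14630\right) - 10047 = \left(-942 - 14630\right) - 10047 = -15572 - 10047 = -25619$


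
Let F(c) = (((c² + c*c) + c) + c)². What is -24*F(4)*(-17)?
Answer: 652800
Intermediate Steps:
F(c) = (2*c + 2*c²)² (F(c) = (((c² + c²) + c) + c)² = ((2*c² + c) + c)² = ((c + 2*c²) + c)² = (2*c + 2*c²)²)
-24*F(4)*(-17) = -96*4²*(1 + 4)²*(-17) = -96*16*5²*(-17) = -96*16*25*(-17) = -24*1600*(-17) = -38400*(-17) = 652800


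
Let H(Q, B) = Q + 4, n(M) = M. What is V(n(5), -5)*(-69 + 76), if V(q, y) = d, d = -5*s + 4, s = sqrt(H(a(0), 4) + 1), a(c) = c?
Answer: 28 - 35*sqrt(5) ≈ -50.262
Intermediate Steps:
H(Q, B) = 4 + Q
s = sqrt(5) (s = sqrt((4 + 0) + 1) = sqrt(4 + 1) = sqrt(5) ≈ 2.2361)
d = 4 - 5*sqrt(5) (d = -5*sqrt(5) + 4 = 4 - 5*sqrt(5) ≈ -7.1803)
V(q, y) = 4 - 5*sqrt(5)
V(n(5), -5)*(-69 + 76) = (4 - 5*sqrt(5))*(-69 + 76) = (4 - 5*sqrt(5))*7 = 28 - 35*sqrt(5)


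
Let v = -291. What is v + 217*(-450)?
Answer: -97941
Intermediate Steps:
v + 217*(-450) = -291 + 217*(-450) = -291 - 97650 = -97941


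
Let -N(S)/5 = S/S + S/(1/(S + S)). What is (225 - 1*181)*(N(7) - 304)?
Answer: -35156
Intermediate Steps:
N(S) = -5 - 10*S² (N(S) = -5*(S/S + S/(1/(S + S))) = -5*(1 + S/(1/(2*S))) = -5*(1 + S/((1/(2*S)))) = -5*(1 + S*(2*S)) = -5*(1 + 2*S²) = -5 - 10*S²)
(225 - 1*181)*(N(7) - 304) = (225 - 1*181)*((-5 - 10*7²) - 304) = (225 - 181)*((-5 - 10*49) - 304) = 44*((-5 - 490) - 304) = 44*(-495 - 304) = 44*(-799) = -35156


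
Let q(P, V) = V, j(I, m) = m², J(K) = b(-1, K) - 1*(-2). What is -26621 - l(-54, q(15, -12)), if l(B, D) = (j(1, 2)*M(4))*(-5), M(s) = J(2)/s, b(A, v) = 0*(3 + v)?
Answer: -26611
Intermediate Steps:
b(A, v) = 0
J(K) = 2 (J(K) = 0 - 1*(-2) = 0 + 2 = 2)
M(s) = 2/s
l(B, D) = -10 (l(B, D) = (2²*(2/4))*(-5) = (4*(2*(¼)))*(-5) = (4*(½))*(-5) = 2*(-5) = -10)
-26621 - l(-54, q(15, -12)) = -26621 - 1*(-10) = -26621 + 10 = -26611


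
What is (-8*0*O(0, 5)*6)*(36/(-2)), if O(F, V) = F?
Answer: 0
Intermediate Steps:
(-8*0*O(0, 5)*6)*(36/(-2)) = (-8*0*0*6)*(36/(-2)) = (-0*6)*(36*(-1/2)) = -8*0*(-18) = 0*(-18) = 0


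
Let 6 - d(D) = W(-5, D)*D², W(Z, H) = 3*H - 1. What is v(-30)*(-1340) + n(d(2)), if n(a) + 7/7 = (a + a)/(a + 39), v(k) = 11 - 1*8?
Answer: -100553/25 ≈ -4022.1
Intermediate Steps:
v(k) = 3 (v(k) = 11 - 8 = 3)
W(Z, H) = -1 + 3*H
d(D) = 6 - D²*(-1 + 3*D) (d(D) = 6 - (-1 + 3*D)*D² = 6 - D²*(-1 + 3*D))
n(a) = -1 + 2*a/(39 + a) (n(a) = -1 + (a + a)/(a + 39) = -1 + (2*a)/(39 + a) = -1 + 2*a/(39 + a))
v(-30)*(-1340) + n(d(2)) = 3*(-1340) + (-39 + (6 + 2²*(1 - 3*2)))/(39 + (6 + 2²*(1 - 3*2))) = -4020 + (-39 + (6 + 4*(1 - 6)))/(39 + (6 + 4*(1 - 6))) = -4020 + (-39 + (6 + 4*(-5)))/(39 + (6 + 4*(-5))) = -4020 + (-39 + (6 - 20))/(39 + (6 - 20)) = -4020 + (-39 - 14)/(39 - 14) = -4020 - 53/25 = -100553/25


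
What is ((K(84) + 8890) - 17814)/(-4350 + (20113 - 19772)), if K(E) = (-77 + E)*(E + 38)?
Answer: 8070/4009 ≈ 2.0130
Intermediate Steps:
K(E) = (-77 + E)*(38 + E)
((K(84) + 8890) - 17814)/(-4350 + (20113 - 19772)) = (((-2926 + 84² - 39*84) + 8890) - 17814)/(-4350 + (20113 - 19772)) = (((-2926 + 7056 - 3276) + 8890) - 17814)/(-4350 + 341) = ((854 + 8890) - 17814)/(-4009) = (9744 - 17814)*(-1/4009) = -8070*(-1/4009) = 8070/4009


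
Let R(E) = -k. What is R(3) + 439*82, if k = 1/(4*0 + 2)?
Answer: 71995/2 ≈ 35998.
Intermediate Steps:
k = 1/2 (k = 1/(0 + 2) = 1/2 ≈ 0.50000)
R(E) = -1/2 (R(E) = -1*1/2 = -1/2)
R(3) + 439*82 = -1/2 + 439*82 = -1/2 + 35998 = 71995/2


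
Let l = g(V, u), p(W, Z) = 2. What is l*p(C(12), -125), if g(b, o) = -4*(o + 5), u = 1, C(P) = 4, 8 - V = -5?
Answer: -48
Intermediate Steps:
V = 13 (V = 8 - 1*(-5) = 8 + 5 = 13)
g(b, o) = -20 - 4*o (g(b, o) = -4*(5 + o) = -20 - 4*o)
l = -24 (l = -20 - 4*1 = -20 - 4 = -24)
l*p(C(12), -125) = -24*2 = -48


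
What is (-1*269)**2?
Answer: 72361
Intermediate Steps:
(-1*269)**2 = (-269)**2 = 72361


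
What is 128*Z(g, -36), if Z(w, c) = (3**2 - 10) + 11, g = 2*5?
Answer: 1280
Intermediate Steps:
g = 10
Z(w, c) = 10 (Z(w, c) = (9 - 10) + 11 = -1 + 11 = 10)
128*Z(g, -36) = 128*10 = 1280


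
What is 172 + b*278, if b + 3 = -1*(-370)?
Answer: 102198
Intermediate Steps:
b = 367 (b = -3 - 1*(-370) = -3 + 370 = 367)
172 + b*278 = 172 + 367*278 = 172 + 102026 = 102198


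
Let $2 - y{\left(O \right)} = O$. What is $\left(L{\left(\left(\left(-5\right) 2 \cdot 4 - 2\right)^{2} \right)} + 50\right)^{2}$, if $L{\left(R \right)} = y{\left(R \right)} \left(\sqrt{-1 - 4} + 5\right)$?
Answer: $61214380 + 30870240 i \sqrt{5} \approx 6.1214 \cdot 10^{7} + 6.9028 \cdot 10^{7} i$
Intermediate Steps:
$y{\left(O \right)} = 2 - O$
$L{\left(R \right)} = \left(2 - R\right) \left(5 + i \sqrt{5}\right)$ ($L{\left(R \right)} = \left(2 - R\right) \left(\sqrt{-1 - 4} + 5\right) = \left(2 - R\right) \left(\sqrt{-5} + 5\right) = \left(2 - R\right) \left(i \sqrt{5} + 5\right) = \left(2 - R\right) \left(5 + i \sqrt{5}\right)$)
$\left(L{\left(\left(\left(-5\right) 2 \cdot 4 - 2\right)^{2} \right)} + 50\right)^{2} = \left(- \left(-2 + \left(\left(-5\right) 2 \cdot 4 - 2\right)^{2}\right) \left(5 + i \sqrt{5}\right) + 50\right)^{2} = \left(- \left(-2 + \left(\left(-10\right) 4 - 2\right)^{2}\right) \left(5 + i \sqrt{5}\right) + 50\right)^{2} = \left(- \left(-2 + \left(-40 - 2\right)^{2}\right) \left(5 + i \sqrt{5}\right) + 50\right)^{2} = \left(- \left(-2 + \left(-42\right)^{2}\right) \left(5 + i \sqrt{5}\right) + 50\right)^{2} = \left(- \left(-2 + 1764\right) \left(5 + i \sqrt{5}\right) + 50\right)^{2} = \left(\left(-1\right) 1762 \left(5 + i \sqrt{5}\right) + 50\right)^{2} = \left(\left(-8810 - 1762 i \sqrt{5}\right) + 50\right)^{2} = \left(-8760 - 1762 i \sqrt{5}\right)^{2}$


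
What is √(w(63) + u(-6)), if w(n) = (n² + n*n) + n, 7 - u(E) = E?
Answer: √8014 ≈ 89.521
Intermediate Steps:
u(E) = 7 - E
w(n) = n + 2*n² (w(n) = (n² + n²) + n = 2*n² + n = n + 2*n²)
√(w(63) + u(-6)) = √(63*(1 + 2*63) + (7 - 1*(-6))) = √(63*(1 + 126) + (7 + 6)) = √(63*127 + 13) = √(8001 + 13) = √8014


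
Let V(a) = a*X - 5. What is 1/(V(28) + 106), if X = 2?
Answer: 1/157 ≈ 0.0063694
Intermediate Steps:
V(a) = -5 + 2*a (V(a) = a*2 - 5 = 2*a - 5 = -5 + 2*a)
1/(V(28) + 106) = 1/((-5 + 2*28) + 106) = 1/((-5 + 56) + 106) = 1/(51 + 106) = 1/157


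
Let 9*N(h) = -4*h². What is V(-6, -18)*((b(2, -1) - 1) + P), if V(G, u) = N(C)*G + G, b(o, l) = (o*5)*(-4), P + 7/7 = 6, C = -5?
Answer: -2184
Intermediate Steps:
N(h) = -4*h²/9 (N(h) = (-4*h²)/9 = -4*h²/9)
P = 5 (P = -1 + 6 = 5)
b(o, l) = -20*o (b(o, l) = (5*o)*(-4) = -20*o)
V(G, u) = -91*G/9 (V(G, u) = (-4/9*(-5)²)*G + G = (-4/9*25)*G + G = -100*G/9 + G = -91*G/9)
V(-6, -18)*((b(2, -1) - 1) + P) = (-91/9*(-6))*((-20*2 - 1) + 5) = 182*((-40 - 1) + 5)/3 = 182*(-41 + 5)/3 = (182/3)*(-36) = -2184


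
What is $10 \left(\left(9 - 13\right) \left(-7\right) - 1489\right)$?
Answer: $-14610$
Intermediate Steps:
$10 \left(\left(9 - 13\right) \left(-7\right) - 1489\right) = 10 \left(\left(-4\right) \left(-7\right) - 1489\right) = 10 \left(28 - 1489\right) = 10 \left(-1461\right) = -14610$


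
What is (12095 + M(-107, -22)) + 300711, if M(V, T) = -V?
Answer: 312913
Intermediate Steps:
(12095 + M(-107, -22)) + 300711 = (12095 - 1*(-107)) + 300711 = (12095 + 107) + 300711 = 12202 + 300711 = 312913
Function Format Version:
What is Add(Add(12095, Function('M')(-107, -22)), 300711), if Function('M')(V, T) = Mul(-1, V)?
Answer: 312913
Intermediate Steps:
Add(Add(12095, Function('M')(-107, -22)), 300711) = Add(Add(12095, Mul(-1, -107)), 300711) = Add(Add(12095, 107), 300711) = Add(12202, 300711) = 312913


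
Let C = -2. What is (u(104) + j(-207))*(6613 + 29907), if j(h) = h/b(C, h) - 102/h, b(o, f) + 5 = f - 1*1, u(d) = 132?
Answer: 23878346360/4899 ≈ 4.8741e+6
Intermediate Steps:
b(o, f) = -6 + f (b(o, f) = -5 + (f - 1*1) = -5 + (f - 1) = -5 + (-1 + f) = -6 + f)
j(h) = -102/h + h/(-6 + h) (j(h) = h/(-6 + h) - 102/h = -102/h + h/(-6 + h))
(u(104) + j(-207))*(6613 + 29907) = (132 + (-102/(-207) - 207/(-6 - 207)))*(6613 + 29907) = (132 + (-102*(-1/207) - 207/(-213)))*36520 = (132 + (34/69 - 207*(-1/213)))*36520 = (132 + (34/69 + 69/71))*36520 = (132 + 7175/4899)*36520 = (653843/4899)*36520 = 23878346360/4899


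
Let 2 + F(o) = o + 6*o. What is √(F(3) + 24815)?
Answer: √24834 ≈ 157.59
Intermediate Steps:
F(o) = -2 + 7*o (F(o) = -2 + (o + 6*o) = -2 + 7*o)
√(F(3) + 24815) = √((-2 + 7*3) + 24815) = √((-2 + 21) + 24815) = √(19 + 24815) = √24834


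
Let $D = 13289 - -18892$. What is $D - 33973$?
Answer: $-1792$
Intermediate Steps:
$D = 32181$ ($D = 13289 + 18892 = 32181$)
$D - 33973 = 32181 - 33973 = -1792$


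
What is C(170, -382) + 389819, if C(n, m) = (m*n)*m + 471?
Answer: 25197370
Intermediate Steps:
C(n, m) = 471 + n*m² (C(n, m) = n*m² + 471 = 471 + n*m²)
C(170, -382) + 389819 = (471 + 170*(-382)²) + 389819 = (471 + 170*145924) + 389819 = (471 + 24807080) + 389819 = 24807551 + 389819 = 25197370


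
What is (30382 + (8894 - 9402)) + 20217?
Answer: 50091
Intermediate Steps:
(30382 + (8894 - 9402)) + 20217 = (30382 - 508) + 20217 = 29874 + 20217 = 50091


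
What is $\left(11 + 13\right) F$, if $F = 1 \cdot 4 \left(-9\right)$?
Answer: $-864$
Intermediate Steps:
$F = -36$ ($F = 4 \left(-9\right) = -36$)
$\left(11 + 13\right) F = \left(11 + 13\right) \left(-36\right) = 24 \left(-36\right) = -864$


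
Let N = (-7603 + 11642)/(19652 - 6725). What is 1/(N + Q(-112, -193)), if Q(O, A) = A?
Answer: -12927/2490872 ≈ -0.0051897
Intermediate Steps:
N = 4039/12927 ≈ 0.31245
1/(N + Q(-112, -193)) = 1/(4039/12927 - 193) = 1/(-2490872/12927) = -12927/2490872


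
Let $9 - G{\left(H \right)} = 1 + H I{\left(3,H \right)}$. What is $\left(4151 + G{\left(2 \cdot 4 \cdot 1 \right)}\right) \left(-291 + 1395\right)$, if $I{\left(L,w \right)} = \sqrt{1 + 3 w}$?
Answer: $4547376$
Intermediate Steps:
$G{\left(H \right)} = 8 - H \sqrt{1 + 3 H}$ ($G{\left(H \right)} = 9 - \left(1 + H \sqrt{1 + 3 H}\right) = 8 - H \sqrt{1 + 3 H}$)
$\left(4151 + G{\left(2 \cdot 4 \cdot 1 \right)}\right) \left(-291 + 1395\right) = \left(4151 + \left(8 - 2 \cdot 4 \cdot 1 \sqrt{1 + 3 \cdot 2 \cdot 4 \cdot 1}\right)\right) \left(-291 + 1395\right) = \left(4151 + \left(8 - 8 \cdot 1 \sqrt{1 + 3 \cdot 8 \cdot 1}\right)\right) 1104 = \left(4151 + \left(8 - 8 \sqrt{1 + 3 \cdot 8}\right)\right) 1104 = \left(4151 + \left(8 - 8 \sqrt{1 + 24}\right)\right) 1104 = \left(4151 + \left(8 - 8 \sqrt{25}\right)\right) 1104 = \left(4151 + \left(8 - 8 \cdot 5\right)\right) 1104 = \left(4151 + \left(8 - 40\right)\right) 1104 = \left(4151 - 32\right) 1104 = 4119 \cdot 1104 = 4547376$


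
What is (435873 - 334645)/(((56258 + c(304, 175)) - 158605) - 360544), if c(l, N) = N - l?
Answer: -25307/115755 ≈ -0.21863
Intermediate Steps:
(435873 - 334645)/(((56258 + c(304, 175)) - 158605) - 360544) = (435873 - 334645)/(((56258 + (175 - 1*304)) - 158605) - 360544) = 101228/(((56258 + (175 - 304)) - 158605) - 360544) = 101228/(((56258 - 129) - 158605) - 360544) = 101228/((56129 - 158605) - 360544) = 101228/(-102476 - 360544) = 101228/(-463020) = 101228*(-1/463020) = -25307/115755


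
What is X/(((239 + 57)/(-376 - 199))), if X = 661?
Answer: -380075/296 ≈ -1284.0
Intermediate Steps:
X/(((239 + 57)/(-376 - 199))) = 661/(((239 + 57)/(-376 - 199))) = 661/((296/(-575))) = 661/((296*(-1/575))) = 661/(-296/575) = 661*(-575/296) = -380075/296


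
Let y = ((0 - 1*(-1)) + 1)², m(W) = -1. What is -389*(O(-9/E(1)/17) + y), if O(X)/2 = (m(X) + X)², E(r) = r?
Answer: -975612/289 ≈ -3375.8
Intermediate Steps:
y = 4 (y = ((0 + 1) + 1)² = (1 + 1)² = 2² = 4)
O(X) = 2*(-1 + X)²
-389*(O(-9/E(1)/17) + y) = -389*(2*(-1 - 9/1/17)² + 4) = -389*(2*(-1 - 9*1*(1/17))² + 4) = -389*(2*(-1 - 9*1/17)² + 4) = -389*(2*(-1 - 9/17)² + 4) = -389*(2*(-26/17)² + 4) = -389*(2*(676/289) + 4) = -389*(1352/289 + 4) = -389*2508/289 = -975612/289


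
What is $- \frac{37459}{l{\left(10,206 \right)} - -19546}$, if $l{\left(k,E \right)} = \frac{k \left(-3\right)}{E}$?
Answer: $- \frac{3858277}{2013223} \approx -1.9165$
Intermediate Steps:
$l{\left(k,E \right)} = - \frac{3 k}{E}$ ($l{\left(k,E \right)} = \frac{\left(-3\right) k}{E} = - \frac{3 k}{E}$)
$- \frac{37459}{l{\left(10,206 \right)} - -19546} = - \frac{37459}{\left(-3\right) 10 \cdot \frac{1}{206} - -19546} = - \frac{37459}{\left(-3\right) 10 \cdot \frac{1}{206} + 19546} = - \frac{37459}{- \frac{15}{103} + 19546} = - \frac{37459}{\frac{2013223}{103}} = \left(-37459\right) \frac{103}{2013223} = - \frac{3858277}{2013223}$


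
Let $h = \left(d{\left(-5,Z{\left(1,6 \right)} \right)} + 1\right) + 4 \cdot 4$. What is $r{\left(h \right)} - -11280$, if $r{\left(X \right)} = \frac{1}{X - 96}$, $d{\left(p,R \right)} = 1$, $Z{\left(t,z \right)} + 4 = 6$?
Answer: $\frac{879839}{78} \approx 11280.0$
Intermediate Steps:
$Z{\left(t,z \right)} = 2$ ($Z{\left(t,z \right)} = -4 + 6 = 2$)
$h = 18$ ($h = \left(1 + 1\right) + 4 \cdot 4 = 2 + 16 = 18$)
$r{\left(X \right)} = \frac{1}{-96 + X}$
$r{\left(h \right)} - -11280 = \frac{1}{-96 + 18} - -11280 = \frac{1}{-78} + 11280 = - \frac{1}{78} + 11280 = \frac{879839}{78}$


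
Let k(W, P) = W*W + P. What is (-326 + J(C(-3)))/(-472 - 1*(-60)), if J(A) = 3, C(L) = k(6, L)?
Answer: 323/412 ≈ 0.78398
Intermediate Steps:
k(W, P) = P + W² (k(W, P) = W² + P = P + W²)
C(L) = 36 + L (C(L) = L + 6² = L + 36 = 36 + L)
(-326 + J(C(-3)))/(-472 - 1*(-60)) = (-326 + 3)/(-472 - 1*(-60)) = -323/(-472 + 60) = -323/(-412) = -323*(-1/412) = 323/412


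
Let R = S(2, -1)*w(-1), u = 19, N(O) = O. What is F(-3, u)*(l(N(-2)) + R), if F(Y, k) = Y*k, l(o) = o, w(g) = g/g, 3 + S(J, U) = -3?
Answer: 456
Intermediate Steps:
S(J, U) = -6 (S(J, U) = -3 - 3 = -6)
w(g) = 1
R = -6 (R = -6*1 = -6)
F(-3, u)*(l(N(-2)) + R) = (-3*19)*(-2 - 6) = -57*(-8) = 456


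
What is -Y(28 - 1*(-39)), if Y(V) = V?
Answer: -67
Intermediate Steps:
-Y(28 - 1*(-39)) = -(28 - 1*(-39)) = -(28 + 39) = -1*67 = -67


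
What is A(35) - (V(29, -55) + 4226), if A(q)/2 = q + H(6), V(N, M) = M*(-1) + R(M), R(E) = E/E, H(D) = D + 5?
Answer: -4190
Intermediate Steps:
H(D) = 5 + D
R(E) = 1
V(N, M) = 1 - M (V(N, M) = M*(-1) + 1 = -M + 1 = 1 - M)
A(q) = 22 + 2*q (A(q) = 2*(q + (5 + 6)) = 2*(q + 11) = 2*(11 + q) = 22 + 2*q)
A(35) - (V(29, -55) + 4226) = (22 + 2*35) - ((1 - 1*(-55)) + 4226) = (22 + 70) - ((1 + 55) + 4226) = 92 - (56 + 4226) = 92 - 1*4282 = 92 - 4282 = -4190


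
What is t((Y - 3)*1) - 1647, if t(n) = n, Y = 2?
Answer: -1648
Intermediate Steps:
t((Y - 3)*1) - 1647 = (2 - 3)*1 - 1647 = -1*1 - 1647 = -1 - 1647 = -1648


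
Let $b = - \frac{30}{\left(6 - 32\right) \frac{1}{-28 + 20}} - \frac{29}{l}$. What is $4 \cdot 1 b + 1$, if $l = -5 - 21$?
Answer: $- \frac{409}{13} \approx -31.462$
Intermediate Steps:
$l = -26$
$b = - \frac{211}{26}$ ($b = - \frac{30}{\left(6 - 32\right) \frac{1}{-28 + 20}} - \frac{29}{-26} = - \frac{30}{\left(-26\right) \frac{1}{-8}} - - \frac{29}{26} = - \frac{30}{\left(-26\right) \left(- \frac{1}{8}\right)} + \frac{29}{26} = - \frac{30}{\frac{13}{4}} + \frac{29}{26} = \left(-30\right) \frac{4}{13} + \frac{29}{26} = - \frac{120}{13} + \frac{29}{26} = - \frac{211}{26} \approx -8.1154$)
$4 \cdot 1 b + 1 = 4 \cdot 1 \left(- \frac{211}{26}\right) + 1 = 4 \left(- \frac{211}{26}\right) + 1 = - \frac{422}{13} + 1 = - \frac{409}{13}$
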